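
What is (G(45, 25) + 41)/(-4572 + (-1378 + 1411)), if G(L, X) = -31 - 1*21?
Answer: 11/4539 ≈ 0.0024234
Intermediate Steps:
G(L, X) = -52 (G(L, X) = -31 - 21 = -52)
(G(45, 25) + 41)/(-4572 + (-1378 + 1411)) = (-52 + 41)/(-4572 + (-1378 + 1411)) = -11/(-4572 + 33) = -11/(-4539) = -11*(-1/4539) = 11/4539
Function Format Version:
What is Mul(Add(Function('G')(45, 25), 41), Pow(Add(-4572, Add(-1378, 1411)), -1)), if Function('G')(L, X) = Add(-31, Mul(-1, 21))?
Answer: Rational(11, 4539) ≈ 0.0024234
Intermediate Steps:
Function('G')(L, X) = -52 (Function('G')(L, X) = Add(-31, -21) = -52)
Mul(Add(Function('G')(45, 25), 41), Pow(Add(-4572, Add(-1378, 1411)), -1)) = Mul(Add(-52, 41), Pow(Add(-4572, Add(-1378, 1411)), -1)) = Mul(-11, Pow(Add(-4572, 33), -1)) = Mul(-11, Pow(-4539, -1)) = Mul(-11, Rational(-1, 4539)) = Rational(11, 4539)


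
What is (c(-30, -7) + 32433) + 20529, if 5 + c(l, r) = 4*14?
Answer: 53013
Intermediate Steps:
c(l, r) = 51 (c(l, r) = -5 + 4*14 = -5 + 56 = 51)
(c(-30, -7) + 32433) + 20529 = (51 + 32433) + 20529 = 32484 + 20529 = 53013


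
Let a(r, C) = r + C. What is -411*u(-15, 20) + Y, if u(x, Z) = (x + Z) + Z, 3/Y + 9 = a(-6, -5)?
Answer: -205503/20 ≈ -10275.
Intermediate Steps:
a(r, C) = C + r
Y = -3/20 (Y = 3/(-9 + (-5 - 6)) = 3/(-9 - 11) = 3/(-20) = 3*(-1/20) = -3/20 ≈ -0.15000)
u(x, Z) = x + 2*Z (u(x, Z) = (Z + x) + Z = x + 2*Z)
-411*u(-15, 20) + Y = -411*(-15 + 2*20) - 3/20 = -411*(-15 + 40) - 3/20 = -411*25 - 3/20 = -10275 - 3/20 = -205503/20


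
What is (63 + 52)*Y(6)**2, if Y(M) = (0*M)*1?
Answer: 0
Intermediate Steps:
Y(M) = 0 (Y(M) = 0*1 = 0)
(63 + 52)*Y(6)**2 = (63 + 52)*0**2 = 115*0 = 0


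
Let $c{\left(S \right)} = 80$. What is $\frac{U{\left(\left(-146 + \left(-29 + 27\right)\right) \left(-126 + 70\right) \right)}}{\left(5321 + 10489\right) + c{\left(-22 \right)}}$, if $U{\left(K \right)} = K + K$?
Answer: $\frac{1184}{1135} \approx 1.0432$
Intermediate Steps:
$U{\left(K \right)} = 2 K$
$\frac{U{\left(\left(-146 + \left(-29 + 27\right)\right) \left(-126 + 70\right) \right)}}{\left(5321 + 10489\right) + c{\left(-22 \right)}} = \frac{2 \left(-146 + \left(-29 + 27\right)\right) \left(-126 + 70\right)}{\left(5321 + 10489\right) + 80} = \frac{2 \left(-146 - 2\right) \left(-56\right)}{15810 + 80} = \frac{2 \left(\left(-148\right) \left(-56\right)\right)}{15890} = 2 \cdot 8288 \cdot \frac{1}{15890} = 16576 \cdot \frac{1}{15890} = \frac{1184}{1135}$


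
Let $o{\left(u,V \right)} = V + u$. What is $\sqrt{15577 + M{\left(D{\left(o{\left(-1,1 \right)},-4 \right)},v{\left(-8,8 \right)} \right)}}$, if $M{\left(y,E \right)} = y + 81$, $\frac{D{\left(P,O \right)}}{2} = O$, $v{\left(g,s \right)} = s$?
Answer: $5 \sqrt{626} \approx 125.1$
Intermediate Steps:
$D{\left(P,O \right)} = 2 O$
$M{\left(y,E \right)} = 81 + y$
$\sqrt{15577 + M{\left(D{\left(o{\left(-1,1 \right)},-4 \right)},v{\left(-8,8 \right)} \right)}} = \sqrt{15577 + \left(81 + 2 \left(-4\right)\right)} = \sqrt{15577 + \left(81 - 8\right)} = \sqrt{15577 + 73} = \sqrt{15650} = 5 \sqrt{626}$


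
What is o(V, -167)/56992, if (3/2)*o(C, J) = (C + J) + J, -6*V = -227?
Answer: -1777/512928 ≈ -0.0034644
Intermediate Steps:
V = 227/6 (V = -1/6*(-227) = 227/6 ≈ 37.833)
o(C, J) = 2*C/3 + 4*J/3 (o(C, J) = 2*((C + J) + J)/3 = 2*(C + 2*J)/3 = 2*C/3 + 4*J/3)
o(V, -167)/56992 = ((2/3)*(227/6) + (4/3)*(-167))/56992 = (227/9 - 668/3)*(1/56992) = -1777/9*1/56992 = -1777/512928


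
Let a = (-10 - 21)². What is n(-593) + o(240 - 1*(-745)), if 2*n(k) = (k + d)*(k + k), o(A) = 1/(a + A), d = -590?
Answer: 1365155975/1946 ≈ 7.0152e+5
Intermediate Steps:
a = 961 (a = (-31)² = 961)
o(A) = 1/(961 + A)
n(k) = k*(-590 + k) (n(k) = ((k - 590)*(k + k))/2 = ((-590 + k)*(2*k))/2 = (2*k*(-590 + k))/2 = k*(-590 + k))
n(-593) + o(240 - 1*(-745)) = -593*(-590 - 593) + 1/(961 + (240 - 1*(-745))) = -593*(-1183) + 1/(961 + (240 + 745)) = 701519 + 1/(961 + 985) = 701519 + 1/1946 = 1365155975/1946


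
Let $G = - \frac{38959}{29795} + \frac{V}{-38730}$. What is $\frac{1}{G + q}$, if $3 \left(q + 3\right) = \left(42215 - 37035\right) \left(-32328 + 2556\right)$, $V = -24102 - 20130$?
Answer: $- \frac{38465345}{1977361955742756} \approx -1.9453 \cdot 10^{-8}$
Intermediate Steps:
$V = -44232$
$G = - \frac{6366321}{38465345}$ ($G = - \frac{38959}{29795} - \frac{44232}{-38730} = \left(-38959\right) \frac{1}{29795} - - \frac{7372}{6455} = - \frac{38959}{29795} + \frac{7372}{6455} = - \frac{6366321}{38465345} \approx -0.16551$)
$q = -51406323$ ($q = -3 + \frac{\left(42215 - 37035\right) \left(-32328 + 2556\right)}{3} = -3 + \frac{5180 \left(-29772\right)}{3} = -3 + \frac{1}{3} \left(-154218960\right) = -3 - 51406320 = -51406323$)
$\frac{1}{G + q} = \frac{1}{- \frac{6366321}{38465345} - 51406323} = \frac{1}{- \frac{1977361955742756}{38465345}} = - \frac{38465345}{1977361955742756}$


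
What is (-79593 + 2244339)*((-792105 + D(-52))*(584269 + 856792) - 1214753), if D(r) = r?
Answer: -2471160976125024180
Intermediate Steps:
(-79593 + 2244339)*((-792105 + D(-52))*(584269 + 856792) - 1214753) = (-79593 + 2244339)*((-792105 - 52)*(584269 + 856792) - 1214753) = 2164746*(-792157*1441061 - 1214753) = 2164746*(-1141546558577 - 1214753) = 2164746*(-1141547773330) = -2471160976125024180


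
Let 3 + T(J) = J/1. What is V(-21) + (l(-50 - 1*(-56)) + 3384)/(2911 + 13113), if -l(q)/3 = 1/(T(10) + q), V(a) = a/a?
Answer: 252301/208312 ≈ 1.2112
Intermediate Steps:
T(J) = -3 + J (T(J) = -3 + J/1 = -3 + J*1 = -3 + J)
V(a) = 1
l(q) = -3/(7 + q) (l(q) = -3/((-3 + 10) + q) = -3/(7 + q))
V(-21) + (l(-50 - 1*(-56)) + 3384)/(2911 + 13113) = 1 + (-3/(7 + (-50 - 1*(-56))) + 3384)/(2911 + 13113) = 1 + (-3/(7 + (-50 + 56)) + 3384)/16024 = 1 + (-3/(7 + 6) + 3384)*(1/16024) = 1 + (-3/13 + 3384)*(1/16024) = 1 + (43989/13)*(1/16024) = 1 + 43989/208312 = 252301/208312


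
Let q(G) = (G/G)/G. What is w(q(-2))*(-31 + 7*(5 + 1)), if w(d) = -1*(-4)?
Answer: 44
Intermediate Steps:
q(G) = 1/G
w(d) = 4
w(q(-2))*(-31 + 7*(5 + 1)) = 4*(-31 + 7*(5 + 1)) = 4*(-31 + 7*6) = 4*(-31 + 42) = 4*11 = 44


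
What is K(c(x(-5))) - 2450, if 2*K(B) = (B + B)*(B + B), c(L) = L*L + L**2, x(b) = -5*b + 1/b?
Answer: 1889839758/625 ≈ 3.0237e+6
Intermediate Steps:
x(b) = 1/b - 5*b
c(L) = 2*L**2 (c(L) = L**2 + L**2 = 2*L**2)
K(B) = 2*B**2 (K(B) = ((B + B)*(B + B))/2 = ((2*B)*(2*B))/2 = (4*B**2)/2 = 2*B**2)
K(c(x(-5))) - 2450 = 2*(2*(1/(-5) - 5*(-5))**2)**2 - 2450 = 2*(2*(-1/5 + 25)**2)**2 - 2450 = 2*(2*(124/5)**2)**2 - 2450 = 2*(2*(15376/25))**2 - 2450 = 2*(30752/25)**2 - 2450 = 2*(945685504/625) - 2450 = 1891371008/625 - 2450 = 1889839758/625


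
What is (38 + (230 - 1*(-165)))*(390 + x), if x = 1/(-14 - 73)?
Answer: 14691257/87 ≈ 1.6887e+5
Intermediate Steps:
x = -1/87 (x = 1/(-87) = -1/87 ≈ -0.011494)
(38 + (230 - 1*(-165)))*(390 + x) = (38 + (230 - 1*(-165)))*(390 - 1/87) = (38 + (230 + 165))*(33929/87) = (38 + 395)*(33929/87) = 433*(33929/87) = 14691257/87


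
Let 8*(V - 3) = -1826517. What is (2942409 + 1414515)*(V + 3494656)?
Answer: 28462428399405/2 ≈ 1.4231e+13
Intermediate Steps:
V = -1826493/8 (V = 3 + (⅛)*(-1826517) = 3 - 1826517/8 = -1826493/8 ≈ -2.2831e+5)
(2942409 + 1414515)*(V + 3494656) = (2942409 + 1414515)*(-1826493/8 + 3494656) = 4356924*(26130755/8) = 28462428399405/2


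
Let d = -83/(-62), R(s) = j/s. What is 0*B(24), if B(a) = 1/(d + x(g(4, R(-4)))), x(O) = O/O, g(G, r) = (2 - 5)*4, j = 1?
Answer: 0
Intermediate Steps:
R(s) = 1/s
g(G, r) = -12 (g(G, r) = -3*4 = -12)
x(O) = 1
d = 83/62 (d = -83*(-1/62) = 83/62 ≈ 1.3387)
B(a) = 62/145 (B(a) = 1/(83/62 + 1) = 1/(145/62) = 62/145)
0*B(24) = 0*(62/145) = 0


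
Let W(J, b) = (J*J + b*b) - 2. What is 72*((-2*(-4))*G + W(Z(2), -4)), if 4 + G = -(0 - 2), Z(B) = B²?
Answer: 1008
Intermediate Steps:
W(J, b) = -2 + J² + b² (W(J, b) = (J² + b²) - 2 = -2 + J² + b²)
G = -2 (G = -4 - (0 - 2) = -4 - 1*(-2) = -4 + 2 = -2)
72*((-2*(-4))*G + W(Z(2), -4)) = 72*(-2*(-4)*(-2) + (-2 + (2²)² + (-4)²)) = 72*(8*(-2) + (-2 + 4² + 16)) = 72*(-16 + (-2 + 16 + 16)) = 72*(-16 + 30) = 72*14 = 1008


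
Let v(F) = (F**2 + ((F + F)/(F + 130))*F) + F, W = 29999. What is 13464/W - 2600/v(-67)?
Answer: -260518626/2156658109 ≈ -0.12080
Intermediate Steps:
v(F) = F + F**2 + 2*F**2/(130 + F) (v(F) = (F**2 + ((2*F)/(130 + F))*F) + F = (F**2 + (2*F/(130 + F))*F) + F = (F**2 + 2*F**2/(130 + F)) + F = F + F**2 + 2*F**2/(130 + F))
13464/W - 2600/v(-67) = 13464/29999 - 2600*(-(130 - 67)/(67*(130 + (-67)**2 + 133*(-67)))) = 13464*(1/29999) - 2600*(-63/(67*(130 + 4489 - 8911))) = 13464/29999 - 2600/((-67*1/63*(-4292))) = 13464/29999 - 2600/287564/63 = 13464/29999 - 2600*63/287564 = 13464/29999 - 40950/71891 = -260518626/2156658109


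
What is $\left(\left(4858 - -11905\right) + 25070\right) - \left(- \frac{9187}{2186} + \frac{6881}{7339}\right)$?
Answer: $\frac{671181459509}{16043054} \approx 41836.0$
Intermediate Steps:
$\left(\left(4858 - -11905\right) + 25070\right) - \left(- \frac{9187}{2186} + \frac{6881}{7339}\right) = \left(\left(4858 + 11905\right) + 25070\right) - - \frac{52381527}{16043054} = \left(16763 + 25070\right) + \left(\frac{9187}{2186} - \frac{6881}{7339}\right) = 41833 + \frac{52381527}{16043054} = \frac{671181459509}{16043054}$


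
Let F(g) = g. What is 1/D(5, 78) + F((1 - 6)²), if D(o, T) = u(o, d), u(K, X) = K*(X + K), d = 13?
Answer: 2251/90 ≈ 25.011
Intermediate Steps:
u(K, X) = K*(K + X)
D(o, T) = o*(13 + o) (D(o, T) = o*(o + 13) = o*(13 + o))
1/D(5, 78) + F((1 - 6)²) = 1/(5*(13 + 5)) + (1 - 6)² = 1/(5*18) + (-5)² = 1/90 + 25 = 2251/90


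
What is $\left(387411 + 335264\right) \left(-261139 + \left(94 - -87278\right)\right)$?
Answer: $-125577066725$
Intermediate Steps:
$\left(387411 + 335264\right) \left(-261139 + \left(94 - -87278\right)\right) = 722675 \left(-261139 + \left(94 + 87278\right)\right) = 722675 \left(-261139 + 87372\right) = 722675 \left(-173767\right) = -125577066725$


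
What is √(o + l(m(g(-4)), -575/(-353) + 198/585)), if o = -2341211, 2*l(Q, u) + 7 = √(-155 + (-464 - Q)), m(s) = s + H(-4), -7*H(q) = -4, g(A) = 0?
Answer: √(-458878042 + 14*I*√30359)/14 ≈ 0.0040669 + 1530.1*I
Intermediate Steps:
H(q) = 4/7 (H(q) = -⅐*(-4) = 4/7)
m(s) = 4/7 + s (m(s) = s + 4/7 = 4/7 + s)
l(Q, u) = -7/2 + √(-619 - Q)/2 (l(Q, u) = -7/2 + √(-155 + (-464 - Q))/2 = -7/2 + √(-619 - Q)/2)
√(o + l(m(g(-4)), -575/(-353) + 198/585)) = √(-2341211 + (-7/2 + √(-619 - (4/7 + 0))/2)) = √(-2341211 + (-7/2 + √(-619 - 1*4/7)/2)) = √(-2341211 + (-7/2 + √(-619 - 4/7)/2)) = √(-2341211 + (-7/2 + √(-4337/7)/2)) = √(-2341211 + (-7/2 + (I*√30359/7)/2)) = √(-2341211 + (-7/2 + I*√30359/14)) = √(-4682429/2 + I*√30359/14)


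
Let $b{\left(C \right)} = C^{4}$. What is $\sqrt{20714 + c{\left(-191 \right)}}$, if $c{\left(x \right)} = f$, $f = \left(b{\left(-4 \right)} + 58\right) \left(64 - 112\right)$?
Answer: $\sqrt{5642} \approx 75.113$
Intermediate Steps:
$f = -15072$ ($f = \left(\left(-4\right)^{4} + 58\right) \left(64 - 112\right) = \left(256 + 58\right) \left(-48\right) = 314 \left(-48\right) = -15072$)
$c{\left(x \right)} = -15072$
$\sqrt{20714 + c{\left(-191 \right)}} = \sqrt{20714 - 15072} = \sqrt{5642}$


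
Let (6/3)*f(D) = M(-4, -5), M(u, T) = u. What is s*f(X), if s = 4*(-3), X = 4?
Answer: 24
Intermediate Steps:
f(D) = -2 (f(D) = (½)*(-4) = -2)
s = -12
s*f(X) = -12*(-2) = 24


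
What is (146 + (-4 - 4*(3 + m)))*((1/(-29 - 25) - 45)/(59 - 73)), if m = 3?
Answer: 143429/378 ≈ 379.44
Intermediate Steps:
(146 + (-4 - 4*(3 + m)))*((1/(-29 - 25) - 45)/(59 - 73)) = (146 + (-4 - 4*(3 + 3)))*((1/(-29 - 25) - 45)/(59 - 73)) = (146 + (-4 - 4*6))*((1/(-54) - 45)/(-14)) = (146 + (-4 - 1*24))*((-1/54 - 45)*(-1/14)) = (146 + (-4 - 24))*(-2431/54*(-1/14)) = (146 - 28)*(2431/756) = 118*(2431/756) = 143429/378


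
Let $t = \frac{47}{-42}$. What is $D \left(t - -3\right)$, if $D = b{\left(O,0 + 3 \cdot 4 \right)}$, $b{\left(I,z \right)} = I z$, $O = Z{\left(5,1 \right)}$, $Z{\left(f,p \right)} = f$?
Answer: $\frac{790}{7} \approx 112.86$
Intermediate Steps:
$O = 5$
$t = - \frac{47}{42}$ ($t = 47 \left(- \frac{1}{42}\right) = - \frac{47}{42} \approx -1.119$)
$D = 60$ ($D = 5 \left(0 + 3 \cdot 4\right) = 5 \left(0 + 12\right) = 5 \cdot 12 = 60$)
$D \left(t - -3\right) = 60 \left(- \frac{47}{42} - -3\right) = 60 \left(- \frac{47}{42} + \left(8 - 5\right)\right) = 60 \left(- \frac{47}{42} + 3\right) = 60 \cdot \frac{79}{42} = \frac{790}{7}$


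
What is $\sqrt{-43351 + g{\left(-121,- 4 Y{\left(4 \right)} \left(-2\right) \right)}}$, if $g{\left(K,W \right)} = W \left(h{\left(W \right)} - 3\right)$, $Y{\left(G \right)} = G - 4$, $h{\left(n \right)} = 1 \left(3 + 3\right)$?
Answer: $i \sqrt{43351} \approx 208.21 i$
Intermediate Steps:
$h{\left(n \right)} = 6$ ($h{\left(n \right)} = 1 \cdot 6 = 6$)
$Y{\left(G \right)} = -4 + G$ ($Y{\left(G \right)} = G - 4 = -4 + G$)
$g{\left(K,W \right)} = 3 W$ ($g{\left(K,W \right)} = W \left(6 - 3\right) = W 3 = 3 W$)
$\sqrt{-43351 + g{\left(-121,- 4 Y{\left(4 \right)} \left(-2\right) \right)}} = \sqrt{-43351 + 3 - 4 \left(-4 + 4\right) \left(-2\right)} = \sqrt{-43351 + 3 \left(-4\right) 0 \left(-2\right)} = \sqrt{-43351 + 3 \cdot 0 \left(-2\right)} = \sqrt{-43351 + 3 \cdot 0} = \sqrt{-43351 + 0} = \sqrt{-43351} = i \sqrt{43351}$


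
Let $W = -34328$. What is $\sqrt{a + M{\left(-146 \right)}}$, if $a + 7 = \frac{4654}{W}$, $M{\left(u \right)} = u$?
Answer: $\frac{i \sqrt{11278545929}}{8582} \approx 12.375 i$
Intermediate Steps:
$a = - \frac{122475}{17164}$ ($a = -7 + \frac{4654}{-34328} = -7 + 4654 \left(- \frac{1}{34328}\right) = -7 - \frac{2327}{17164} = - \frac{122475}{17164} \approx -7.1356$)
$\sqrt{a + M{\left(-146 \right)}} = \sqrt{- \frac{122475}{17164} - 146} = \sqrt{- \frac{2628419}{17164}} = \frac{i \sqrt{11278545929}}{8582}$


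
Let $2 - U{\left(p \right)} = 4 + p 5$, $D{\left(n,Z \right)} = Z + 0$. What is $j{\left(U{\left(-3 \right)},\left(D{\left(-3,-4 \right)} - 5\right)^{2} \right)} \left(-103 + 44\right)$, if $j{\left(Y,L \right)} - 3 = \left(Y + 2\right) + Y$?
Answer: $-1829$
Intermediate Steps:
$D{\left(n,Z \right)} = Z$
$U{\left(p \right)} = -2 - 5 p$ ($U{\left(p \right)} = 2 - \left(4 + p 5\right) = 2 - \left(4 + 5 p\right) = -2 - 5 p$)
$j{\left(Y,L \right)} = 5 + 2 Y$ ($j{\left(Y,L \right)} = 3 + \left(\left(Y + 2\right) + Y\right) = 3 + \left(\left(2 + Y\right) + Y\right) = 3 + \left(2 + 2 Y\right) = 5 + 2 Y$)
$j{\left(U{\left(-3 \right)},\left(D{\left(-3,-4 \right)} - 5\right)^{2} \right)} \left(-103 + 44\right) = \left(5 + 2 \left(-2 - -15\right)\right) \left(-103 + 44\right) = \left(5 + 2 \left(-2 + 15\right)\right) \left(-59\right) = \left(5 + 2 \cdot 13\right) \left(-59\right) = \left(5 + 26\right) \left(-59\right) = 31 \left(-59\right) = -1829$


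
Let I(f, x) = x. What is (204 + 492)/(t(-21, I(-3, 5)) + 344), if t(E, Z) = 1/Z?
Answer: 3480/1721 ≈ 2.0221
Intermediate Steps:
(204 + 492)/(t(-21, I(-3, 5)) + 344) = (204 + 492)/(1/5 + 344) = 696/(⅕ + 344) = 696/(1721/5) = 696*(5/1721) = 3480/1721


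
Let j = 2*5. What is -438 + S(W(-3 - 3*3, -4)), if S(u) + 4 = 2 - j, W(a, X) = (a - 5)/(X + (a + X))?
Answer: -450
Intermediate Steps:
j = 10
W(a, X) = (-5 + a)/(a + 2*X) (W(a, X) = (-5 + a)/(X + (X + a)) = (-5 + a)/(a + 2*X))
S(u) = -12 (S(u) = -4 + (2 - 1*10) = -4 + (2 - 10) = -4 - 8 = -12)
-438 + S(W(-3 - 3*3, -4)) = -438 - 12 = -450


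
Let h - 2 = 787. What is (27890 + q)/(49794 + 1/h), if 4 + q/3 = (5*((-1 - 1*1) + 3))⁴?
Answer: 23475117/39287467 ≈ 0.59752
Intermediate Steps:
h = 789 (h = 2 + 787 = 789)
q = 1863 (q = -12 + 3*(5*((-1 - 1*1) + 3))⁴ = -12 + 3*(5*((-1 - 1) + 3))⁴ = -12 + 3*(5*(-2 + 3))⁴ = -12 + 3*(5*1)⁴ = -12 + 3*5⁴ = -12 + 3*625 = -12 + 1875 = 1863)
(27890 + q)/(49794 + 1/h) = (27890 + 1863)/(49794 + 1/789) = 29753/(49794 + 1/789) = 29753/(39287467/789) = 29753*(789/39287467) = 23475117/39287467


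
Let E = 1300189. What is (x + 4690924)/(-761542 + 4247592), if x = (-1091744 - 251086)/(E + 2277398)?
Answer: 2797031229593/2078607860225 ≈ 1.3456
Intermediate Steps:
x = -447610/1192529 (x = (-1091744 - 251086)/(1300189 + 2277398) = -1342830/3577587 = -1342830*1/3577587 = -447610/1192529 ≈ -0.37535)
(x + 4690924)/(-761542 + 4247592) = (-447610/1192529 + 4690924)/(-761542 + 4247592) = (5594062459186/1192529)/3486050 = (5594062459186/1192529)*(1/3486050) = 2797031229593/2078607860225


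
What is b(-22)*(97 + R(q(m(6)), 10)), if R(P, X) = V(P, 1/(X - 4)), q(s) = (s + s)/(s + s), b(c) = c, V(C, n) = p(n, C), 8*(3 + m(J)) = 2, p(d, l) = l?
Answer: -2156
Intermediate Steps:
m(J) = -11/4 (m(J) = -3 + (1/8)*2 = -3 + 1/4 = -11/4)
V(C, n) = C
q(s) = 1 (q(s) = (2*s)/((2*s)) = (2*s)*(1/(2*s)) = 1)
R(P, X) = P
b(-22)*(97 + R(q(m(6)), 10)) = -22*(97 + 1) = -22*98 = -2156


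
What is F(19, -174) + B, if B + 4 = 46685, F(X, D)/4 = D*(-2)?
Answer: 48073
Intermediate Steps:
F(X, D) = -8*D (F(X, D) = 4*(D*(-2)) = 4*(-2*D) = -8*D)
B = 46681 (B = -4 + 46685 = 46681)
F(19, -174) + B = -8*(-174) + 46681 = 1392 + 46681 = 48073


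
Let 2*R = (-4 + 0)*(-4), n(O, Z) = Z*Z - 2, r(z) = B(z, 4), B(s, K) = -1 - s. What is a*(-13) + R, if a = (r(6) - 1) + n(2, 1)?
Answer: 125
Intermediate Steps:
r(z) = -1 - z
n(O, Z) = -2 + Z² (n(O, Z) = Z² - 2 = -2 + Z²)
a = -9 (a = ((-1 - 1*6) - 1) + (-2 + 1²) = ((-1 - 6) - 1) + (-2 + 1) = (-7 - 1) - 1 = -8 - 1 = -9)
R = 8 (R = ((-4 + 0)*(-4))/2 = (-4*(-4))/2 = (½)*16 = 8)
a*(-13) + R = -9*(-13) + 8 = 117 + 8 = 125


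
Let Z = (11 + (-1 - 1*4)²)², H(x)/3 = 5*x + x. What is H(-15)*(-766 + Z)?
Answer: -143100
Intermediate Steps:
H(x) = 18*x (H(x) = 3*(5*x + x) = 3*(6*x) = 18*x)
Z = 1296 (Z = (11 + (-1 - 4)²)² = (11 + (-5)²)² = (11 + 25)² = 36² = 1296)
H(-15)*(-766 + Z) = (18*(-15))*(-766 + 1296) = -270*530 = -143100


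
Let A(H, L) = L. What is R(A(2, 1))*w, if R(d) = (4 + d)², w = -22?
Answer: -550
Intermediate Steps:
R(A(2, 1))*w = (4 + 1)²*(-22) = 5²*(-22) = 25*(-22) = -550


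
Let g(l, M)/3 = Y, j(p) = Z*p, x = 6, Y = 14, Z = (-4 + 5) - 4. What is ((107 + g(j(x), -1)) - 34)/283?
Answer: 115/283 ≈ 0.40636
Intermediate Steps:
Z = -3 (Z = 1 - 4 = -3)
j(p) = -3*p
g(l, M) = 42 (g(l, M) = 3*14 = 42)
((107 + g(j(x), -1)) - 34)/283 = ((107 + 42) - 34)/283 = (149 - 34)*(1/283) = 115*(1/283) = 115/283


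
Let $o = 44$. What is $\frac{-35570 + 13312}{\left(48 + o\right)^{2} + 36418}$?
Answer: $- \frac{11129}{22441} \approx -0.49592$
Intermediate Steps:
$\frac{-35570 + 13312}{\left(48 + o\right)^{2} + 36418} = \frac{-35570 + 13312}{\left(48 + 44\right)^{2} + 36418} = - \frac{22258}{92^{2} + 36418} = - \frac{22258}{8464 + 36418} = - \frac{22258}{44882} = \left(-22258\right) \frac{1}{44882} = - \frac{11129}{22441}$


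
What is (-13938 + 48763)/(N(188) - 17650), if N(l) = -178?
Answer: -34825/17828 ≈ -1.9534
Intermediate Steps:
(-13938 + 48763)/(N(188) - 17650) = (-13938 + 48763)/(-178 - 17650) = 34825/(-17828) = 34825*(-1/17828) = -34825/17828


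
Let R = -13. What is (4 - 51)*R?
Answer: 611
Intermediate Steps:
(4 - 51)*R = (4 - 51)*(-13) = -47*(-13) = 611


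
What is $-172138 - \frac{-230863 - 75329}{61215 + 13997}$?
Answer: $- \frac{3236634266}{18803} \approx -1.7213 \cdot 10^{5}$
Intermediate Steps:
$-172138 - \frac{-230863 - 75329}{61215 + 13997} = -172138 - - \frac{306192}{75212} = -172138 - \left(-306192\right) \frac{1}{75212} = -172138 - - \frac{76548}{18803} = -172138 + \frac{76548}{18803} = - \frac{3236634266}{18803}$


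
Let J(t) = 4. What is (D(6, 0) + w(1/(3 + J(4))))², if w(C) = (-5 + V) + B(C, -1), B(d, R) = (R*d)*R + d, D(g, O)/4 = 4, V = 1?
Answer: 7396/49 ≈ 150.94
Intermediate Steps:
D(g, O) = 16 (D(g, O) = 4*4 = 16)
B(d, R) = d + d*R² (B(d, R) = d*R² + d = d + d*R²)
w(C) = -4 + 2*C (w(C) = (-5 + 1) + C*(1 + (-1)²) = -4 + C*(1 + 1) = -4 + C*2 = -4 + 2*C)
(D(6, 0) + w(1/(3 + J(4))))² = (16 + (-4 + 2/(3 + 4)))² = (16 + (-4 + 2/7))² = (16 - 26/7)² = (86/7)² = 7396/49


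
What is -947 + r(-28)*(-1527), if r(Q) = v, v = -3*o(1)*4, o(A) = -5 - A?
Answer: -110891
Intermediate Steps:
v = 72 (v = -3*(-5 - 1*1)*4 = -3*(-5 - 1)*4 = -3*(-6)*4 = 18*4 = 72)
r(Q) = 72
-947 + r(-28)*(-1527) = -947 + 72*(-1527) = -947 - 109944 = -110891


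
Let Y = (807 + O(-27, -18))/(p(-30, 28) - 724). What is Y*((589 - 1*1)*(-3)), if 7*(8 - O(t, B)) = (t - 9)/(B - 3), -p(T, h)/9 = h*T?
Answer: -359307/1709 ≈ -210.24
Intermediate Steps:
p(T, h) = -9*T*h (p(T, h) = -9*h*T = -9*T*h)
O(t, B) = 8 - (-9 + t)/(7*(-3 + B)) (O(t, B) = 8 - (t - 9)/(7*(B - 3)) = 8 - (-9 + t)/(7*(-3 + B)))
Y = 39923/334964 (Y = (807 + (-159 - 1*(-27) + 56*(-18))/(7*(-3 - 18)))/(-9*(-30)*28 - 724) = (807 + (⅐)*(-159 + 27 - 1008)/(-21))/(7560 - 724) = (807 + (⅐)*(-1/21)*(-1140))/6836 = (807 + 380/49)*(1/6836) = (39923/49)*(1/6836) = 39923/334964 ≈ 0.11919)
Y*((589 - 1*1)*(-3)) = 39923*((589 - 1*1)*(-3))/334964 = 39923*((589 - 1)*(-3))/334964 = 39923*(588*(-3))/334964 = (39923/334964)*(-1764) = -359307/1709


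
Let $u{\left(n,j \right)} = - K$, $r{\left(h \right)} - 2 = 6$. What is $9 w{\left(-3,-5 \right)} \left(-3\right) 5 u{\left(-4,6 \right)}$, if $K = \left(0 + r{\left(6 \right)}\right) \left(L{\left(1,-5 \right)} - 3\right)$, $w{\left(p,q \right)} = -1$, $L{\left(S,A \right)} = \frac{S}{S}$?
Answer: $2160$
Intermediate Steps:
$L{\left(S,A \right)} = 1$
$r{\left(h \right)} = 8$ ($r{\left(h \right)} = 2 + 6 = 8$)
$K = -16$ ($K = \left(0 + 8\right) \left(1 - 3\right) = 8 \left(-2\right) = -16$)
$u{\left(n,j \right)} = 16$ ($u{\left(n,j \right)} = \left(-1\right) \left(-16\right) = 16$)
$9 w{\left(-3,-5 \right)} \left(-3\right) 5 u{\left(-4,6 \right)} = 9 \left(-1\right) \left(-3\right) 5 \cdot 16 = 9 \cdot 3 \cdot 5 \cdot 16 = 9 \cdot 15 \cdot 16 = 135 \cdot 16 = 2160$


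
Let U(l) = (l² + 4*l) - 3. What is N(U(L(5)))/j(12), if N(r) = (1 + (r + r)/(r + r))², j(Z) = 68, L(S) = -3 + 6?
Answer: 1/17 ≈ 0.058824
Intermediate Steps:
L(S) = 3
U(l) = -3 + l² + 4*l
N(r) = 4 (N(r) = (1 + (2*r)/((2*r)))² = (1 + (2*r)*(1/(2*r)))² = (1 + 1)² = 2² = 4)
N(U(L(5)))/j(12) = 4/68 = 4*(1/68) = 1/17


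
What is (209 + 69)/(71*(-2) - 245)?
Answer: -278/387 ≈ -0.71835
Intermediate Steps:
(209 + 69)/(71*(-2) - 245) = 278/(-142 - 245) = 278/(-387) = 278*(-1/387) = -278/387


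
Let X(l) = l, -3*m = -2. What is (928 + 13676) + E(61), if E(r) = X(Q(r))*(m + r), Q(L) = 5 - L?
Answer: 33452/3 ≈ 11151.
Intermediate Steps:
m = ⅔ (m = -⅓*(-2) = ⅔ ≈ 0.66667)
E(r) = (5 - r)*(⅔ + r)
(928 + 13676) + E(61) = (928 + 13676) - (-5 + 61)*(2 + 3*61)/3 = 14604 - ⅓*56*(2 + 183) = 14604 - ⅓*56*185 = 14604 - 10360/3 = 33452/3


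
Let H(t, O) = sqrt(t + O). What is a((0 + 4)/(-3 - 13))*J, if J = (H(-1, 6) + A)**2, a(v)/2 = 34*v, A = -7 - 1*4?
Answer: -2142 + 374*sqrt(5) ≈ -1305.7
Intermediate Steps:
H(t, O) = sqrt(O + t)
A = -11 (A = -7 - 4 = -11)
a(v) = 68*v (a(v) = 2*(34*v) = 68*v)
J = (-11 + sqrt(5))**2 (J = (sqrt(6 - 1) - 11)**2 = (sqrt(5) - 11)**2 = (-11 + sqrt(5))**2 ≈ 76.807)
a((0 + 4)/(-3 - 13))*J = (68*((0 + 4)/(-3 - 13)))*(11 - sqrt(5))**2 = (68*(4/(-16)))*(11 - sqrt(5))**2 = (68*(4*(-1/16)))*(11 - sqrt(5))**2 = (68*(-1/4))*(11 - sqrt(5))**2 = -17*(11 - sqrt(5))**2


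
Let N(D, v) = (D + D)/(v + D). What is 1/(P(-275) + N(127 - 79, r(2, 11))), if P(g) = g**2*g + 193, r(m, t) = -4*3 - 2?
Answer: -17/353543546 ≈ -4.8085e-8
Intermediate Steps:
r(m, t) = -14 (r(m, t) = -12 - 2 = -14)
N(D, v) = 2*D/(D + v) (N(D, v) = (2*D)/(D + v) = 2*D/(D + v))
P(g) = 193 + g**3 (P(g) = g**3 + 193 = 193 + g**3)
1/(P(-275) + N(127 - 79, r(2, 11))) = 1/((193 + (-275)**3) + 2*(127 - 79)/((127 - 79) - 14)) = 1/((193 - 20796875) + 2*48/(48 - 14)) = 1/(-20796682 + 2*48/34) = 1/(-20796682 + 2*48*(1/34)) = 1/(-20796682 + 48/17) = 1/(-353543546/17) = -17/353543546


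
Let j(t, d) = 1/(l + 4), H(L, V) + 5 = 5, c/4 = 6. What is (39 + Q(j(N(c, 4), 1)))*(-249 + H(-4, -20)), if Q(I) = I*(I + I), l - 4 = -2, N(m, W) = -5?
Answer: -58349/6 ≈ -9724.8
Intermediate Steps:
c = 24 (c = 4*6 = 24)
l = 2 (l = 4 - 2 = 2)
H(L, V) = 0 (H(L, V) = -5 + 5 = 0)
j(t, d) = 1/6 (j(t, d) = 1/(2 + 4) = 1/6)
Q(I) = 2*I**2 (Q(I) = I*(2*I) = 2*I**2)
(39 + Q(j(N(c, 4), 1)))*(-249 + H(-4, -20)) = (39 + 2*(1/6)**2)*(-249 + 0) = (39 + 2*(1/36))*(-249) = (39 + 1/18)*(-249) = (703/18)*(-249) = -58349/6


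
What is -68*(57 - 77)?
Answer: 1360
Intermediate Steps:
-68*(57 - 77) = -68*(-20) = 1360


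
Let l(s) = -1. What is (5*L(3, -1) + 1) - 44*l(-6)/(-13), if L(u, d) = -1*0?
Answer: -31/13 ≈ -2.3846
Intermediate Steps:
L(u, d) = 0
(5*L(3, -1) + 1) - 44*l(-6)/(-13) = (5*0 + 1) - (-44)/(-13) = (0 + 1) - (-44)*(-1)/13 = 1 - 44*1/13 = 1 - 44/13 = -31/13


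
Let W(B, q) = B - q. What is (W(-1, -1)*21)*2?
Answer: 0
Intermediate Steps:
(W(-1, -1)*21)*2 = ((-1 - 1*(-1))*21)*2 = ((-1 + 1)*21)*2 = (0*21)*2 = 0*2 = 0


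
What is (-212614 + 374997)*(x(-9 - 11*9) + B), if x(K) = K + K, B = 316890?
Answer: 51422474142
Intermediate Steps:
x(K) = 2*K
(-212614 + 374997)*(x(-9 - 11*9) + B) = (-212614 + 374997)*(2*(-9 - 11*9) + 316890) = 162383*(2*(-9 - 99) + 316890) = 162383*(2*(-108) + 316890) = 162383*(-216 + 316890) = 162383*316674 = 51422474142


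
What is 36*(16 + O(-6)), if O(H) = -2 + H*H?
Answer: 1800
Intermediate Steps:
O(H) = -2 + H**2
36*(16 + O(-6)) = 36*(16 + (-2 + (-6)**2)) = 36*(16 + (-2 + 36)) = 36*(16 + 34) = 36*50 = 1800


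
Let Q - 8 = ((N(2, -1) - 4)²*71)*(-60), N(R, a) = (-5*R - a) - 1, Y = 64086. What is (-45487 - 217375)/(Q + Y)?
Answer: 131431/385433 ≈ 0.34100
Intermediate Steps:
N(R, a) = -1 - a - 5*R (N(R, a) = (-a - 5*R) - 1 = -1 - a - 5*R)
Q = -834952 (Q = 8 + (((-1 - 1*(-1) - 5*2) - 4)²*71)*(-60) = 8 + (((-1 + 1 - 10) - 4)²*71)*(-60) = 8 + ((-10 - 4)²*71)*(-60) = 8 + ((-14)²*71)*(-60) = 8 + (196*71)*(-60) = 8 + 13916*(-60) = 8 - 834960 = -834952)
(-45487 - 217375)/(Q + Y) = (-45487 - 217375)/(-834952 + 64086) = -262862/(-770866) = -262862*(-1/770866) = 131431/385433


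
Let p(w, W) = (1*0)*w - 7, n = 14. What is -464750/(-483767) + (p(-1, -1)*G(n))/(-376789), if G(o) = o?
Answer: 25022870988/26039726309 ≈ 0.96095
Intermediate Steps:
p(w, W) = -7 (p(w, W) = 0*w - 7 = 0 - 7 = -7)
-464750/(-483767) + (p(-1, -1)*G(n))/(-376789) = -464750/(-483767) - 7*14/(-376789) = -464750*(-1/483767) - 98*(-1/376789) = 464750/483767 + 14/53827 = 25022870988/26039726309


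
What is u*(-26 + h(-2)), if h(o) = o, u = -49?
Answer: 1372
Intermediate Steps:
u*(-26 + h(-2)) = -49*(-26 - 2) = -49*(-28) = 1372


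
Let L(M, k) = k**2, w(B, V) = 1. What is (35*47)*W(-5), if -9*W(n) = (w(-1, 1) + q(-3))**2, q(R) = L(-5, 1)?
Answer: -6580/9 ≈ -731.11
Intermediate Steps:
q(R) = 1 (q(R) = 1**2 = 1)
W(n) = -4/9 (W(n) = -(1 + 1)**2/9 = -1/9*2**2 = -1/9*4 = -4/9)
(35*47)*W(-5) = (35*47)*(-4/9) = 1645*(-4/9) = -6580/9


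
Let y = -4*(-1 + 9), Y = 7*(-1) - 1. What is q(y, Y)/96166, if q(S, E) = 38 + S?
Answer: 3/48083 ≈ 6.2392e-5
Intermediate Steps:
Y = -8 (Y = -7 - 1 = -8)
y = -32 (y = -4*8 = -32)
q(y, Y)/96166 = (38 - 32)/96166 = 6*(1/96166) = 3/48083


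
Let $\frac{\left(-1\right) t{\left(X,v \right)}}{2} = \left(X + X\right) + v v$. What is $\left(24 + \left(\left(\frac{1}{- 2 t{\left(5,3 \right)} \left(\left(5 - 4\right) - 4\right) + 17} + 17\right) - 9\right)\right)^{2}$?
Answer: $\frac{45576001}{44521} \approx 1023.7$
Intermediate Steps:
$t{\left(X,v \right)} = - 4 X - 2 v^{2}$ ($t{\left(X,v \right)} = - 2 \left(\left(X + X\right) + v v\right) = - 2 \left(2 X + v^{2}\right) = - 2 \left(v^{2} + 2 X\right) = - 4 X - 2 v^{2}$)
$\left(24 + \left(\left(\frac{1}{- 2 t{\left(5,3 \right)} \left(\left(5 - 4\right) - 4\right) + 17} + 17\right) - 9\right)\right)^{2} = \left(24 - \left(-8 - \frac{1}{- 2 \left(\left(-4\right) 5 - 2 \cdot 3^{2}\right) \left(\left(5 - 4\right) - 4\right) + 17}\right)\right)^{2} = \left(24 - \left(-8 - \frac{1}{- 2 \left(-20 - 18\right) \left(1 - 4\right) + 17}\right)\right)^{2} = \left(24 - \left(-8 - \frac{1}{- 2 \left(-20 - 18\right) \left(-3\right) + 17}\right)\right)^{2} = \left(24 - \left(-8 - \frac{1}{\left(-2\right) \left(-38\right) \left(-3\right) + 17}\right)\right)^{2} = \left(24 - \left(-8 - \frac{1}{76 \left(-3\right) + 17}\right)\right)^{2} = \left(24 - \left(-8 - \frac{1}{-228 + 17}\right)\right)^{2} = \left(24 - \left(-8 + \frac{1}{211}\right)\right)^{2} = \left(24 + \left(\left(- \frac{1}{211} + 17\right) - 9\right)\right)^{2} = \left(24 + \left(\frac{3586}{211} - 9\right)\right)^{2} = \left(24 + \frac{1687}{211}\right)^{2} = \left(\frac{6751}{211}\right)^{2} = \frac{45576001}{44521}$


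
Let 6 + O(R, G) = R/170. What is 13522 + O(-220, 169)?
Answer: 229750/17 ≈ 13515.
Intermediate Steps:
O(R, G) = -6 + R/170
13522 + O(-220, 169) = 13522 + (-6 + (1/170)*(-220)) = 13522 + (-6 - 22/17) = 13522 - 124/17 = 229750/17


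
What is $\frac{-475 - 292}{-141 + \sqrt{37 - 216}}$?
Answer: $\frac{1833}{340} + \frac{13 i \sqrt{179}}{340} \approx 5.3912 + 0.51155 i$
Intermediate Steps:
$\frac{-475 - 292}{-141 + \sqrt{37 - 216}} = - \frac{767}{-141 + \sqrt{-179}} = - \frac{767}{-141 + i \sqrt{179}}$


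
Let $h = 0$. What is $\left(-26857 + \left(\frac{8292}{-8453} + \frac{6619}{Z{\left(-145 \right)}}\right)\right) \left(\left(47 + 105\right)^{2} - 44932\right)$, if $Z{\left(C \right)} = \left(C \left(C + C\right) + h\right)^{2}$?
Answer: $\frac{20473231950953536743}{34921999375} \approx 5.8626 \cdot 10^{8}$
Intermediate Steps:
$Z{\left(C \right)} = 4 C^{4}$ ($Z{\left(C \right)} = \left(C \left(C + C\right) + 0\right)^{2} = \left(C 2 C + 0\right)^{2} = \left(2 C^{2} + 0\right)^{2} = \left(2 C^{2}\right)^{2} = 4 C^{4}$)
$\left(-26857 + \left(\frac{8292}{-8453} + \frac{6619}{Z{\left(-145 \right)}}\right)\right) \left(\left(47 + 105\right)^{2} - 44932\right) = \left(-26857 + \left(\frac{8292}{-8453} + \frac{6619}{4 \left(-145\right)^{4}}\right)\right) \left(\left(47 + 105\right)^{2} - 44932\right) = \left(-26857 + \left(8292 \left(- \frac{1}{8453}\right) + \frac{6619}{4 \cdot 442050625}\right)\right) \left(152^{2} - 44932\right) = \left(-26857 - \left(\frac{8292}{8453} - \frac{6619}{1768202500}\right)\right) \left(23104 - 44932\right) = \left(-26857 + \left(- \frac{8292}{8453} + 6619 \cdot \frac{1}{1768202500}\right)\right) \left(-21828\right) = \left(-26857 + \left(- \frac{8292}{8453} + \frac{6619}{1768202500}\right)\right) \left(-21828\right) = \left(-26857 - \frac{14661879179593}{14946615732500}\right) \left(-21828\right) = \left(- \frac{401435920606932093}{14946615732500}\right) \left(-21828\right) = \frac{20473231950953536743}{34921999375}$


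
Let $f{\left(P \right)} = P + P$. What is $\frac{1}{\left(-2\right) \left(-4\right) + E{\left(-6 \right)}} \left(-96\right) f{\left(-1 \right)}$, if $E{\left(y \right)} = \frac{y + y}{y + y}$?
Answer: $\frac{64}{3} \approx 21.333$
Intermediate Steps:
$f{\left(P \right)} = 2 P$
$E{\left(y \right)} = 1$ ($E{\left(y \right)} = \frac{2 y}{2 y} = 2 y \frac{1}{2 y} = 1$)
$\frac{1}{\left(-2\right) \left(-4\right) + E{\left(-6 \right)}} \left(-96\right) f{\left(-1 \right)} = \frac{1}{\left(-2\right) \left(-4\right) + 1} \left(-96\right) 2 \left(-1\right) = \frac{1}{8 + 1} \left(-96\right) \left(-2\right) = \frac{1}{9} \left(-96\right) \left(-2\right) = \left(- \frac{32}{3}\right) \left(-2\right) = \frac{64}{3}$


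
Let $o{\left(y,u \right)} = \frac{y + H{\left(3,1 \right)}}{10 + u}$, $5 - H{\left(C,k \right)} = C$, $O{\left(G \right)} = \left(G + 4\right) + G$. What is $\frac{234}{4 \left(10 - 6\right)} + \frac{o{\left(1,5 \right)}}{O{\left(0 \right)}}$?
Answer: $\frac{587}{40} \approx 14.675$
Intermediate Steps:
$O{\left(G \right)} = 4 + 2 G$ ($O{\left(G \right)} = \left(4 + G\right) + G = 4 + 2 G$)
$H{\left(C,k \right)} = 5 - C$
$o{\left(y,u \right)} = \frac{2 + y}{10 + u}$ ($o{\left(y,u \right)} = \frac{y + \left(5 - 3\right)}{10 + u} = \frac{y + 2}{10 + u} = \frac{2 + y}{10 + u}$)
$\frac{234}{4 \left(10 - 6\right)} + \frac{o{\left(1,5 \right)}}{O{\left(0 \right)}} = \frac{234}{4 \left(10 - 6\right)} + \frac{\frac{1}{10 + 5} \left(2 + 1\right)}{4 + 2 \cdot 0} = \frac{234}{4 \cdot 4} + \frac{\frac{1}{15} \cdot 3}{4 + 0} = \frac{234}{16} + \frac{\frac{1}{15} \cdot 3}{4} = 234 \cdot \frac{1}{16} + \frac{1}{5} \cdot \frac{1}{4} = \frac{117}{8} + \frac{1}{20} = \frac{587}{40}$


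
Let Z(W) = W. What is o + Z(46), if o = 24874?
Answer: 24920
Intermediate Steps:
o + Z(46) = 24874 + 46 = 24920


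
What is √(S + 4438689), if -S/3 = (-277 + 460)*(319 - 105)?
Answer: √4321203 ≈ 2078.8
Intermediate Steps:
S = -117486 (S = -3*(-277 + 460)*(319 - 105) = -549*214 = -3*39162 = -117486)
√(S + 4438689) = √(-117486 + 4438689) = √4321203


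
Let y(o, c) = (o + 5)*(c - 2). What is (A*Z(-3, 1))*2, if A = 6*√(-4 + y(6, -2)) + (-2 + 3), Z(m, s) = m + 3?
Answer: 0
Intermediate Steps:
Z(m, s) = 3 + m
y(o, c) = (-2 + c)*(5 + o) (y(o, c) = (5 + o)*(-2 + c) = (-2 + c)*(5 + o))
A = 1 + 24*I*√3 (A = 6*√(-4 + (-10 - 2*6 + 5*(-2) - 2*6)) + (-2 + 3) = 6*√(-4 + (-10 - 12 - 10 - 12)) + 1 = 6*√(-4 - 44) + 1 = 6*√(-48) + 1 = 6*(4*I*√3) + 1 = 24*I*√3 + 1 = 1 + 24*I*√3 ≈ 1.0 + 41.569*I)
(A*Z(-3, 1))*2 = ((1 + 24*I*√3)*(3 - 3))*2 = ((1 + 24*I*√3)*0)*2 = 0*2 = 0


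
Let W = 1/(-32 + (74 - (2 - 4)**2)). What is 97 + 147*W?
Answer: 3833/38 ≈ 100.87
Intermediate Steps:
W = 1/38 (W = 1/(-32 + (74 - 1*(-2)**2)) = 1/(-32 + (74 - 1*4)) = 1/(-32 + (74 - 4)) = 1/(-32 + 70) = 1/38 ≈ 0.026316)
97 + 147*W = 97 + 147*(1/38) = 97 + 147/38 = 3833/38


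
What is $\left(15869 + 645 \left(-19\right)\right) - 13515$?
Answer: $-9901$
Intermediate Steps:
$\left(15869 + 645 \left(-19\right)\right) - 13515 = \left(15869 - 12255\right) - 13515 = 3614 - 13515 = -9901$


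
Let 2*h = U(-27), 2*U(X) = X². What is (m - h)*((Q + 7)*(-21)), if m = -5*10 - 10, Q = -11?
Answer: -20349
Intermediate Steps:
U(X) = X²/2
m = -60 (m = -50 - 10 = -60)
h = 729/4 (h = ((½)*(-27)²)/2 = ((½)*729)/2 = (½)*(729/2) = 729/4 ≈ 182.25)
(m - h)*((Q + 7)*(-21)) = (-60 - 1*729/4)*((-11 + 7)*(-21)) = (-60 - 729/4)*(-4*(-21)) = -969/4*84 = -20349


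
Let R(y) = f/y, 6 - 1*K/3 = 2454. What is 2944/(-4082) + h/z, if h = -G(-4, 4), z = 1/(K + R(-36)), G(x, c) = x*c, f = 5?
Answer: -2158485044/18369 ≈ -1.1751e+5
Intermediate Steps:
K = -7344 (K = 18 - 3*2454 = 18 - 7362 = -7344)
R(y) = 5/y
G(x, c) = c*x
z = -36/264389 (z = 1/(-7344 + 5/(-36)) = 1/(-7344 + 5*(-1/36)) = 1/(-7344 - 5/36) = 1/(-264389/36) = -36/264389 ≈ -0.00013616)
h = 16 (h = -4*(-4) = -1*(-16) = 16)
2944/(-4082) + h/z = 2944/(-4082) + 16/(-36/264389) = 2944*(-1/4082) + 16*(-264389/36) = -1472/2041 - 1057556/9 = -2158485044/18369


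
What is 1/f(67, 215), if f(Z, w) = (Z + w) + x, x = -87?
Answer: 1/195 ≈ 0.0051282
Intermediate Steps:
f(Z, w) = -87 + Z + w (f(Z, w) = (Z + w) - 87 = -87 + Z + w)
1/f(67, 215) = 1/(-87 + 67 + 215) = 1/195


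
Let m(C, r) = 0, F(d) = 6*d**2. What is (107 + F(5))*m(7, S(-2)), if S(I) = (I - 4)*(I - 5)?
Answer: 0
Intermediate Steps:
S(I) = (-5 + I)*(-4 + I) (S(I) = (-4 + I)*(-5 + I) = (-5 + I)*(-4 + I))
(107 + F(5))*m(7, S(-2)) = (107 + 6*5**2)*0 = (107 + 6*25)*0 = (107 + 150)*0 = 257*0 = 0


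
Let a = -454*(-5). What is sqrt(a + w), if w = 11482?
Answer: 6*sqrt(382) ≈ 117.27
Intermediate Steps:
a = 2270
sqrt(a + w) = sqrt(2270 + 11482) = sqrt(13752) = 6*sqrt(382)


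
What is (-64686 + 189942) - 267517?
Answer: -142261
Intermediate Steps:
(-64686 + 189942) - 267517 = 125256 - 267517 = -142261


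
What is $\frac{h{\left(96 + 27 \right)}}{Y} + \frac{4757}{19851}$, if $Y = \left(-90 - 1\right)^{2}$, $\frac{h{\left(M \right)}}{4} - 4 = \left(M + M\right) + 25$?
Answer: $\frac{4709909}{12645087} \approx 0.37247$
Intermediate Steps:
$h{\left(M \right)} = 116 + 8 M$ ($h{\left(M \right)} = 16 + 4 \left(\left(M + M\right) + 25\right) = 16 + 4 \left(2 M + 25\right) = 16 + 4 \left(25 + 2 M\right) = 16 + \left(100 + 8 M\right) = 116 + 8 M$)
$Y = 8281$ ($Y = \left(-91\right)^{2} = 8281$)
$\frac{h{\left(96 + 27 \right)}}{Y} + \frac{4757}{19851} = \frac{116 + 8 \left(96 + 27\right)}{8281} + \frac{4757}{19851} = \left(116 + 8 \cdot 123\right) \frac{1}{8281} + 4757 \cdot \frac{1}{19851} = \left(116 + 984\right) \frac{1}{8281} + \frac{4757}{19851} = 1100 \cdot \frac{1}{8281} + \frac{4757}{19851} = \frac{1100}{8281} + \frac{4757}{19851} = \frac{4709909}{12645087}$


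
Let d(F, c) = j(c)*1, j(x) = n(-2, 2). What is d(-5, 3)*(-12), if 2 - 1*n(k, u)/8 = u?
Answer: 0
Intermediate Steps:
n(k, u) = 16 - 8*u
j(x) = 0 (j(x) = 16 - 8*2 = 16 - 16 = 0)
d(F, c) = 0 (d(F, c) = 0*1 = 0)
d(-5, 3)*(-12) = 0*(-12) = 0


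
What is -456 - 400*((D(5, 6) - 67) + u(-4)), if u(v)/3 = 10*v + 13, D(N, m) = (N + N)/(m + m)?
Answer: 175232/3 ≈ 58411.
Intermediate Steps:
D(N, m) = N/m (D(N, m) = (2*N)/((2*m)) = (2*N)*(1/(2*m)) = N/m)
u(v) = 39 + 30*v (u(v) = 3*(10*v + 13) = 3*(13 + 10*v) = 39 + 30*v)
-456 - 400*((D(5, 6) - 67) + u(-4)) = -456 - 400*((5/6 - 67) + (39 + 30*(-4))) = -456 - 400*((5*(⅙) - 67) + (39 - 120)) = -456 - 400*((⅚ - 67) - 81) = -456 - 400*(-397/6 - 81) = -456 - 400*(-883/6) = -456 + 176600/3 = 175232/3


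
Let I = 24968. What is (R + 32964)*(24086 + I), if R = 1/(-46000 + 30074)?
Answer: 12876298829401/7963 ≈ 1.6170e+9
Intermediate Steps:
R = -1/15926 (R = 1/(-15926) = -1/15926 ≈ -6.2790e-5)
(R + 32964)*(24086 + I) = (-1/15926 + 32964)*(24086 + 24968) = (524984663/15926)*49054 = 12876298829401/7963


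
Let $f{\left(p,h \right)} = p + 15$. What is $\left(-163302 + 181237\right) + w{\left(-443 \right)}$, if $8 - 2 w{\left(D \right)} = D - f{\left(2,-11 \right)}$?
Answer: $18169$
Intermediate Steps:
$f{\left(p,h \right)} = 15 + p$
$w{\left(D \right)} = \frac{25}{2} - \frac{D}{2}$ ($w{\left(D \right)} = 4 - \frac{D - \left(15 + 2\right)}{2} = 4 - \frac{D - 17}{2} = 4 - \frac{-17 + D}{2} = 4 - \left(- \frac{17}{2} + \frac{D}{2}\right) = \frac{25}{2} - \frac{D}{2}$)
$\left(-163302 + 181237\right) + w{\left(-443 \right)} = \left(-163302 + 181237\right) + \left(\frac{25}{2} - - \frac{443}{2}\right) = 17935 + \left(\frac{25}{2} + \frac{443}{2}\right) = 17935 + 234 = 18169$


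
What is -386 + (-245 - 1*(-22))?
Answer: -609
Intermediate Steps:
-386 + (-245 - 1*(-22)) = -386 + (-245 + 22) = -386 - 223 = -609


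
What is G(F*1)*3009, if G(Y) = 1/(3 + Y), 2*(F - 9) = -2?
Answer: 3009/11 ≈ 273.55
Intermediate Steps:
F = 8 (F = 9 + (½)*(-2) = 9 - 1 = 8)
G(F*1)*3009 = 3009/(3 + 8*1) = 3009/(3 + 8) = 3009/11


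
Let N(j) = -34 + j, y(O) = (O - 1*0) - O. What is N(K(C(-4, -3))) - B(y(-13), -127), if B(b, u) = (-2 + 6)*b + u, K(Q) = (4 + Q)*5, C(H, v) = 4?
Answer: 133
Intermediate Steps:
K(Q) = 20 + 5*Q
y(O) = 0 (y(O) = (O + 0) - O = O - O = 0)
B(b, u) = u + 4*b (B(b, u) = 4*b + u = u + 4*b)
N(K(C(-4, -3))) - B(y(-13), -127) = (-34 + (20 + 5*4)) - (-127 + 4*0) = (-34 + (20 + 20)) - (-127 + 0) = (-34 + 40) - 1*(-127) = 6 + 127 = 133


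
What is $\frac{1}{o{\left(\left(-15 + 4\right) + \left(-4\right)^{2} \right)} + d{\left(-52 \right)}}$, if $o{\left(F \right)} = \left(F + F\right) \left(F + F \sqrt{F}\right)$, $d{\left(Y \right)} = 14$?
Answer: $- \frac{16}{2101} + \frac{25 \sqrt{5}}{4202} \approx 0.0056882$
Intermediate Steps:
$o{\left(F \right)} = 2 F \left(F + F^{\frac{3}{2}}\right)$
$\frac{1}{o{\left(\left(-15 + 4\right) + \left(-4\right)^{2} \right)} + d{\left(-52 \right)}} = \frac{1}{\left(2 \left(\left(-15 + 4\right) + \left(-4\right)^{2}\right)^{2} + 2 \left(\left(-15 + 4\right) + \left(-4\right)^{2}\right)^{\frac{5}{2}}\right) + 14} = \frac{1}{\left(2 \left(-11 + 16\right)^{2} + 2 \left(-11 + 16\right)^{\frac{5}{2}}\right) + 14} = \frac{1}{\left(2 \cdot 5^{2} + 2 \cdot 5^{\frac{5}{2}}\right) + 14} = \frac{1}{\left(2 \cdot 25 + 2 \cdot 25 \sqrt{5}\right) + 14} = \frac{1}{\left(50 + 50 \sqrt{5}\right) + 14} = \frac{1}{64 + 50 \sqrt{5}}$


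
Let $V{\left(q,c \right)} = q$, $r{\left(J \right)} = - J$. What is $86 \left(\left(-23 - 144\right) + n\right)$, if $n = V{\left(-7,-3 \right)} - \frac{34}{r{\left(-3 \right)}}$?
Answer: $- \frac{47816}{3} \approx -15939.0$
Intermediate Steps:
$n = - \frac{55}{3}$ ($n = -7 - \frac{34}{\left(-1\right) \left(-3\right)} = -7 - \frac{34}{3} = - \frac{55}{3} \approx -18.333$)
$86 \left(\left(-23 - 144\right) + n\right) = 86 \left(\left(-23 - 144\right) - \frac{55}{3}\right) = 86 \left(-167 - \frac{55}{3}\right) = 86 \left(- \frac{556}{3}\right) = - \frac{47816}{3}$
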